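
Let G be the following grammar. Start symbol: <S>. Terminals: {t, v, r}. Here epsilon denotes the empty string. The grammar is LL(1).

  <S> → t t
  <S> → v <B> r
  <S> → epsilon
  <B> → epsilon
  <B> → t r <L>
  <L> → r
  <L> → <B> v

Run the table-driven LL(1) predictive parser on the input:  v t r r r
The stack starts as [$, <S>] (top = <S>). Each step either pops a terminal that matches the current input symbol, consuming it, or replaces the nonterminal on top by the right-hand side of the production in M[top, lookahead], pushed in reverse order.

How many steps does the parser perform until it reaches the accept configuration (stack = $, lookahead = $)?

step 1: stack=$ <S>  input=v t r r r $  — expand <S> → v <B> r
step 2: stack=$ r <B> v  input=v t r r r $  — match v
step 3: stack=$ r <B>  input=t r r r $  — expand <B> → t r <L>
step 4: stack=$ r <L> r t  input=t r r r $  — match t
step 5: stack=$ r <L> r  input=r r r $  — match r
step 6: stack=$ r <L>  input=r r $  — expand <L> → r
step 7: stack=$ r r  input=r r $  — match r
step 8: stack=$ r  input=r $  — match r
Accept reached after 8 steps.

8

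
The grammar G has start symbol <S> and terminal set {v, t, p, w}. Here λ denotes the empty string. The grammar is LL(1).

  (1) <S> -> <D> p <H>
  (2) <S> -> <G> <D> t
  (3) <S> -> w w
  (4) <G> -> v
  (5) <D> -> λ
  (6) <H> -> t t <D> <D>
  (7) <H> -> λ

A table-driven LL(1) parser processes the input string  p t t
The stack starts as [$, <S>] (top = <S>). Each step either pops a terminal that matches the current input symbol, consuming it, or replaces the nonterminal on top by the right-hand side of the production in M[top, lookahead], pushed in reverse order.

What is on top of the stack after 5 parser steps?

t

step 1: stack=$ <S>  input=p t t $  — expand <S> -> <D> p <H>
step 2: stack=$ <H> p <D>  input=p t t $  — expand <D> -> λ
step 3: stack=$ <H> p  input=p t t $  — match p
step 4: stack=$ <H>  input=t t $  — expand <H> -> t t <D> <D>
step 5: stack=$ <D> <D> t t  input=t t $  — match t
Stack after step 5: $ <D> <D> t (top = t).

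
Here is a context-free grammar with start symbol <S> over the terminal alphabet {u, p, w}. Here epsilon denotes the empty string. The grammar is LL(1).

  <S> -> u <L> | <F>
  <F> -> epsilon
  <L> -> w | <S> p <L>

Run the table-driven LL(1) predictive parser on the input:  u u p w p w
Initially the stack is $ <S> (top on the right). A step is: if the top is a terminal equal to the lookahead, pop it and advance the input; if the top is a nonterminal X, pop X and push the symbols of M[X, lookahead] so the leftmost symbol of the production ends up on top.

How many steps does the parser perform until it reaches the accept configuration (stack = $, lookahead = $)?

14

step 1: stack=$ <S>  input=u u p w p w $  — expand <S> -> u <L>
step 2: stack=$ <L> u  input=u u p w p w $  — match u
step 3: stack=$ <L>  input=u p w p w $  — expand <L> -> <S> p <L>
step 4: stack=$ <L> p <S>  input=u p w p w $  — expand <S> -> u <L>
step 5: stack=$ <L> p <L> u  input=u p w p w $  — match u
step 6: stack=$ <L> p <L>  input=p w p w $  — expand <L> -> <S> p <L>
step 7: stack=$ <L> p <L> p <S>  input=p w p w $  — expand <S> -> <F>
step 8: stack=$ <L> p <L> p <F>  input=p w p w $  — expand <F> -> epsilon
step 9: stack=$ <L> p <L> p  input=p w p w $  — match p
step 10: stack=$ <L> p <L>  input=w p w $  — expand <L> -> w
step 11: stack=$ <L> p w  input=w p w $  — match w
step 12: stack=$ <L> p  input=p w $  — match p
step 13: stack=$ <L>  input=w $  — expand <L> -> w
step 14: stack=$ w  input=w $  — match w
Accept reached after 14 steps.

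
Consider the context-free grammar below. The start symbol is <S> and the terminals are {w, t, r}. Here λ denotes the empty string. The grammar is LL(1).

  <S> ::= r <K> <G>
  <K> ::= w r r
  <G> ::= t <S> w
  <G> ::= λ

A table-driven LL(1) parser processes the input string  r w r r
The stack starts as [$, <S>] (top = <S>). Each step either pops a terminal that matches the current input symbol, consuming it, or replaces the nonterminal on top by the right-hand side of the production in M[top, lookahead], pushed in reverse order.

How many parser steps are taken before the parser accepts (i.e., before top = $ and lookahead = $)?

7

     Stack        Input      Action
  1  $ <S>        r w r r $  expand <S> ::= r <K> <G>
  2  $ <G> <K> r  r w r r $  match r
  3  $ <G> <K>    w r r $    expand <K> ::= w r r
  4  $ <G> r r w  w r r $    match w
  5  $ <G> r r    r r $      match r
  6  $ <G> r      r $        match r
  7  $ <G>        $          expand <G> ::= λ
Accept reached after 7 steps.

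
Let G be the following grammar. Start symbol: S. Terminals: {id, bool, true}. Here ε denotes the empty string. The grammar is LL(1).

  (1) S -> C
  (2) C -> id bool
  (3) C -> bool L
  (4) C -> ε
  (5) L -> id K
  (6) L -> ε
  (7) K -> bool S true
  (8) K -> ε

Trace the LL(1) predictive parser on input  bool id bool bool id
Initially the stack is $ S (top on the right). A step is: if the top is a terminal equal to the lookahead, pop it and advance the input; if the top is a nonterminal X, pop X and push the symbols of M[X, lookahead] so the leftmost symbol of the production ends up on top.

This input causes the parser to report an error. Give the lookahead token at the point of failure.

$

step 1: stack=$ S  input=bool id bool bool id $  — expand S -> C
step 2: stack=$ C  input=bool id bool bool id $  — expand C -> bool L
step 3: stack=$ L bool  input=bool id bool bool id $  — match bool
step 4: stack=$ L  input=id bool bool id $  — expand L -> id K
step 5: stack=$ K id  input=id bool bool id $  — match id
step 6: stack=$ K  input=bool bool id $  — expand K -> bool S true
step 7: stack=$ true S bool  input=bool bool id $  — match bool
step 8: stack=$ true S  input=bool id $  — expand S -> C
step 9: stack=$ true C  input=bool id $  — expand C -> bool L
step 10: stack=$ true L bool  input=bool id $  — match bool
step 11: stack=$ true L  input=id $  — expand L -> id K
step 12: stack=$ true K id  input=id $  — match id
step 13: stack=$ true K  input=$  — expand K -> ε
step 14: stack=$ true  input=$  — error: top is terminal true but lookahead is $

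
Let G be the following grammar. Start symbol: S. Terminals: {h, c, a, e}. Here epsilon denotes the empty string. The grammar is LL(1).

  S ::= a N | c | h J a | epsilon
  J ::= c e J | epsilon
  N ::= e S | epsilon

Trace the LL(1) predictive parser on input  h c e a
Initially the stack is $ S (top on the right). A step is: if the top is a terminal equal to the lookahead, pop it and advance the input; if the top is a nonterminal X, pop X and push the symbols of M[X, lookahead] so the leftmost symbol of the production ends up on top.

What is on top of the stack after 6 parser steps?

step 1: stack=$ S  input=h c e a $  — expand S ::= h J a
step 2: stack=$ a J h  input=h c e a $  — match h
step 3: stack=$ a J  input=c e a $  — expand J ::= c e J
step 4: stack=$ a J e c  input=c e a $  — match c
step 5: stack=$ a J e  input=e a $  — match e
step 6: stack=$ a J  input=a $  — expand J ::= epsilon
Stack after step 6: $ a (top = a).

a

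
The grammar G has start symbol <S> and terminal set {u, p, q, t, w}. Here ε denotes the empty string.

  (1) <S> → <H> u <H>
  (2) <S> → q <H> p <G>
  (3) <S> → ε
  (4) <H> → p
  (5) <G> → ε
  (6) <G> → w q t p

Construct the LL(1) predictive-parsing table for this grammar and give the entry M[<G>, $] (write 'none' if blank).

FIRST(<H>) = {p}
FIRST(<G>) = {ε, w}
FIRST(<S>) = {ε, p, q}  (via <H> u <H>)
FOLLOW(<S>) includes $ since <S> is the start symbol.
FOLLOW(<S>): <S> appears on no right-hand side. Thus FOLLOW(<S>) = {$}.
FOLLOW(<G>): in <S>→q <H> p <G>, the suffix after <G> is empty, so FOLLOW(<G>) ⊇ FOLLOW(<S>) = {$}. Thus FOLLOW(<G>) = {$}.
For <G> → ε: FIRST(ε) = {ε}, so it goes in M[<G>, t] for t ∈ {}; since ε ∈ FIRST, also for every t ∈ FOLLOW(<G>) = {$}.
For <G> → w q t p: FIRST(w q t p) = {w}, so it goes in M[<G>, t] for t ∈ {w}.

<G> → ε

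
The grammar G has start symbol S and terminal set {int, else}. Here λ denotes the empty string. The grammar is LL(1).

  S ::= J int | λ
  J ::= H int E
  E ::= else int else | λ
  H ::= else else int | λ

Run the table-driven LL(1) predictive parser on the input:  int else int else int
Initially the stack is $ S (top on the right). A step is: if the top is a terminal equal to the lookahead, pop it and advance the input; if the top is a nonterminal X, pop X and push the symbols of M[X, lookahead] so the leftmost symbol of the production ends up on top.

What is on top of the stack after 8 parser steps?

     Stack                Input                    Action
  1  $ S                  int else int else int $  expand S ::= J int
  2  $ int J              int else int else int $  expand J ::= H int E
  3  $ int E int H        int else int else int $  expand H ::= λ
  4  $ int E int          int else int else int $  match int
  5  $ int E              else int else int $      expand E ::= else int else
  6  $ int else int else  else int else int $      match else
  7  $ int else int       int else int $           match int
  8  $ int else           else int $               match else
Stack after step 8: $ int (top = int).

int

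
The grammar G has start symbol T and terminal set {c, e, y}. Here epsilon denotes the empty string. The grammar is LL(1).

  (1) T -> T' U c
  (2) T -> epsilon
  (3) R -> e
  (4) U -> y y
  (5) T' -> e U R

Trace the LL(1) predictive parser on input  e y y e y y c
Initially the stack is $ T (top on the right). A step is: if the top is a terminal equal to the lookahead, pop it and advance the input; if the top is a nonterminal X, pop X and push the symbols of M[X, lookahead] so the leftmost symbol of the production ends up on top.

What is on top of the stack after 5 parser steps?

step 1: stack=$ T  input=e y y e y y c $  — expand T -> T' U c
step 2: stack=$ c U T'  input=e y y e y y c $  — expand T' -> e U R
step 3: stack=$ c U R U e  input=e y y e y y c $  — match e
step 4: stack=$ c U R U  input=y y e y y c $  — expand U -> y y
step 5: stack=$ c U R y y  input=y y e y y c $  — match y
Stack after step 5: $ c U R y (top = y).

y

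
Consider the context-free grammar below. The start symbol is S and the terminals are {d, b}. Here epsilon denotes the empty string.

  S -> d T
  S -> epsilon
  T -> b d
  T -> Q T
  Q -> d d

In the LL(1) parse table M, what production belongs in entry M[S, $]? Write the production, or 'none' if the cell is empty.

S -> epsilon

FIRST(S) = {epsilon, d}
FIRST(Q) = {d}
FIRST(T) = {b, d}  (via Q T)
FOLLOW(S) includes $ since S is the start symbol.
FOLLOW(S): S appears on no right-hand side. Thus FOLLOW(S) = {$}.
For S -> d T: FIRST(d T) = {d}, so it goes in M[S, t] for t ∈ {d}.
For S -> epsilon: FIRST(epsilon) = {epsilon}, so it goes in M[S, t] for t ∈ {}; since epsilon ∈ FIRST, also for every t ∈ FOLLOW(S) = {$}.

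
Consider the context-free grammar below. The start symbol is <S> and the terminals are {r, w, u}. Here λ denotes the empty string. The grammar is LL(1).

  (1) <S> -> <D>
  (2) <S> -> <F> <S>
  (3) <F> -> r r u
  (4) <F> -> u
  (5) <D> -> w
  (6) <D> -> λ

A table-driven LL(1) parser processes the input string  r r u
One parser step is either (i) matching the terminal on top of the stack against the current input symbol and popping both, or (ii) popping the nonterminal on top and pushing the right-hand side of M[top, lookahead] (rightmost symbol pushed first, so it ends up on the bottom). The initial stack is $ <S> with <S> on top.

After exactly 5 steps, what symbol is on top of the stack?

step 1: stack=$ <S>  input=r r u $  — expand <S> -> <F> <S>
step 2: stack=$ <S> <F>  input=r r u $  — expand <F> -> r r u
step 3: stack=$ <S> u r r  input=r r u $  — match r
step 4: stack=$ <S> u r  input=r u $  — match r
step 5: stack=$ <S> u  input=u $  — match u
Stack after step 5: $ <S> (top = <S>).

<S>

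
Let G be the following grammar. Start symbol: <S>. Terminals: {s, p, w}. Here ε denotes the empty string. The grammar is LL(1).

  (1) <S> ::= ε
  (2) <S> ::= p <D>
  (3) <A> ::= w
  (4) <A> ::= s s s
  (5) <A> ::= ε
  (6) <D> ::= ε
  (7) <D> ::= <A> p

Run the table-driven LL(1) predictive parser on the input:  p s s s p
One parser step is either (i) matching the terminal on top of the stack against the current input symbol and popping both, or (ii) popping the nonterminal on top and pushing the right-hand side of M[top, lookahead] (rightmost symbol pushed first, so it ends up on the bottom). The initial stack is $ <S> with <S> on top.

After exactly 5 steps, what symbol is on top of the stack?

     Stack      Input        Action
  1  $ <S>      p s s s p $  expand <S> ::= p <D>
  2  $ <D> p    p s s s p $  match p
  3  $ <D>      s s s p $    expand <D> ::= <A> p
  4  $ p <A>    s s s p $    expand <A> ::= s s s
  5  $ p s s s  s s s p $    match s
Stack after step 5: $ p s s (top = s).

s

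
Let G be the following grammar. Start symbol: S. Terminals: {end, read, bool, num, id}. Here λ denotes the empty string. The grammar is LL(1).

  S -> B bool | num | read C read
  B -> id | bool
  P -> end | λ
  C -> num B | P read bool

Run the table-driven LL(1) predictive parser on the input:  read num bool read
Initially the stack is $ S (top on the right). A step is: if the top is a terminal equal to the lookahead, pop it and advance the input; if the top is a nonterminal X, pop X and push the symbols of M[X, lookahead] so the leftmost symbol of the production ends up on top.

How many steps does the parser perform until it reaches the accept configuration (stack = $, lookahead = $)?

7

step 1: stack=$ S  input=read num bool read $  — expand S -> read C read
step 2: stack=$ read C read  input=read num bool read $  — match read
step 3: stack=$ read C  input=num bool read $  — expand C -> num B
step 4: stack=$ read B num  input=num bool read $  — match num
step 5: stack=$ read B  input=bool read $  — expand B -> bool
step 6: stack=$ read bool  input=bool read $  — match bool
step 7: stack=$ read  input=read $  — match read
Accept reached after 7 steps.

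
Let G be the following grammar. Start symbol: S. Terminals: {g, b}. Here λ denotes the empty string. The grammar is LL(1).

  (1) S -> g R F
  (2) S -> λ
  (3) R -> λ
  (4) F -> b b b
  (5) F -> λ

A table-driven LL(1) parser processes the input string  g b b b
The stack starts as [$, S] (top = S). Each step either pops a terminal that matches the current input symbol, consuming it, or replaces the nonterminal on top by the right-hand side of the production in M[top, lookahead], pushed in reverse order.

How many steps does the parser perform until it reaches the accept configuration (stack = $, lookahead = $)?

     Stack    Input      Action
  1  $ S      g b b b $  expand S -> g R F
  2  $ F R g  g b b b $  match g
  3  $ F R    b b b $    expand R -> λ
  4  $ F      b b b $    expand F -> b b b
  5  $ b b b  b b b $    match b
  6  $ b b    b b $      match b
  7  $ b      b $        match b
Accept reached after 7 steps.

7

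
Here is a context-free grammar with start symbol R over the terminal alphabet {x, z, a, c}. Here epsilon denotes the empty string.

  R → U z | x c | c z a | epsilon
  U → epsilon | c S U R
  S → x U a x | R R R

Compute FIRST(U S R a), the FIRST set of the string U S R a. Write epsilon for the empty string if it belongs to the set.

{a, c, x, z}

FIRST(U): from U→epsilon we get {epsilon}; from U→c S U R we get {c}. So FIRST(U) = {epsilon, c}.
FIRST(R): from R→U z we get {c, z}; from R→x c we get {x}; from R→c z a we get {c}; from R→epsilon we get {epsilon}. So FIRST(R) = {epsilon, c, x, z}.
FIRST(S): from S→x U a x we get {x}; from S→R R R we get {epsilon, c, x, z}. So FIRST(S) = {epsilon, c, x, z}.
FIRST(U S R a): take FIRST of each symbol in turn, carrying on past any symbol whose FIRST contains epsilon; result {a, c, x, z}.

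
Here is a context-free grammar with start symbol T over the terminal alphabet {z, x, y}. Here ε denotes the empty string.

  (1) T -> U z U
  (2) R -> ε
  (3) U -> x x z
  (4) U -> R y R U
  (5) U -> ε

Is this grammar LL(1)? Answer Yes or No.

Yes

FIRST(T) = {x, y, z}
FIRST(R) = {ε}
FIRST(U) = {ε, x, y}
FOLLOW(T) = {$}
FOLLOW(R) = {$, x, y, z}
FOLLOW(U) = {$, z}
Each cell of M receives at most one production.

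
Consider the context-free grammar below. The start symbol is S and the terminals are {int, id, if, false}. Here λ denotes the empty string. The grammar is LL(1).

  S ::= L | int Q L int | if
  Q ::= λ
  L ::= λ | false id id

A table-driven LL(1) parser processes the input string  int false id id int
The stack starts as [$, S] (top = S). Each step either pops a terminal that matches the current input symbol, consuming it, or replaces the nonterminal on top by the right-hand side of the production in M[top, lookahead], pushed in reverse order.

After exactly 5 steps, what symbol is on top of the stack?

step 1: stack=$ S  input=int false id id int $  — expand S ::= int Q L int
step 2: stack=$ int L Q int  input=int false id id int $  — match int
step 3: stack=$ int L Q  input=false id id int $  — expand Q ::= λ
step 4: stack=$ int L  input=false id id int $  — expand L ::= false id id
step 5: stack=$ int id id false  input=false id id int $  — match false
Stack after step 5: $ int id id (top = id).

id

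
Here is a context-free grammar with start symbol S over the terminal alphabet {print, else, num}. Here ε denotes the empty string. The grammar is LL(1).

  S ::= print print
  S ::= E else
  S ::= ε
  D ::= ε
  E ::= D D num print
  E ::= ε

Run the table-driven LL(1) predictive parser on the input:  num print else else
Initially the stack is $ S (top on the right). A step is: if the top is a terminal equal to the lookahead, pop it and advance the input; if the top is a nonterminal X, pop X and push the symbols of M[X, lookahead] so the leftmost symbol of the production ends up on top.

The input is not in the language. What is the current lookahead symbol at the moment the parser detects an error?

step 1: stack=$ S  input=num print else else $  — expand S ::= E else
step 2: stack=$ else E  input=num print else else $  — expand E ::= D D num print
step 3: stack=$ else print num D D  input=num print else else $  — expand D ::= ε
step 4: stack=$ else print num D  input=num print else else $  — expand D ::= ε
step 5: stack=$ else print num  input=num print else else $  — match num
step 6: stack=$ else print  input=print else else $  — match print
step 7: stack=$ else  input=else else $  — match else
step 8: stack=$  input=else $  — error: stack empty but input remains

else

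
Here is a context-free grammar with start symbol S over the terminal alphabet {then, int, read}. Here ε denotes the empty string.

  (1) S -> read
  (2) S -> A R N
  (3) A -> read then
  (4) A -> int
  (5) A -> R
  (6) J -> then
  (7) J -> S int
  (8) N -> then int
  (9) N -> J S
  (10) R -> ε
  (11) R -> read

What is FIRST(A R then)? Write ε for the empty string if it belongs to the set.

FIRST(R): from R->ε we get {ε}; from R->read we get {read}. So FIRST(R) = {ε, read}.
FIRST(A): from A->read then we get {read}; from A->int we get {int}; from A->R we get {ε, read}. So FIRST(A) = {ε, int, read}.
FIRST(S): from S->read we get {read}; from S->A R N we get {int, read, then}. So FIRST(S) = {int, read, then}.
FIRST(J): from J->then we get {then}; from J->S int we get {int, read, then}. So FIRST(J) = {int, read, then}.
FIRST(N): from N->then int we get {then}; from N->J S we get {int, read, then}. So FIRST(N) = {int, read, then}.
FIRST(A R then): take FIRST of each symbol in turn, carrying on past any symbol whose FIRST contains ε; result {int, read, then}.

{int, read, then}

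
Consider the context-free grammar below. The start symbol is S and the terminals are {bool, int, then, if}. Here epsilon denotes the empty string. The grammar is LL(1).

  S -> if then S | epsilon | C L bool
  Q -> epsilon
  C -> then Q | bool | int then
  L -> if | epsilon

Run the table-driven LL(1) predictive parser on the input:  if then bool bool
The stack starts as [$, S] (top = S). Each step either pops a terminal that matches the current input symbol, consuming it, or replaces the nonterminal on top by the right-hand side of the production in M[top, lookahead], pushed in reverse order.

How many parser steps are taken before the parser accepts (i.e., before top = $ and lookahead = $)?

step 1: stack=$ S  input=if then bool bool $  — expand S -> if then S
step 2: stack=$ S then if  input=if then bool bool $  — match if
step 3: stack=$ S then  input=then bool bool $  — match then
step 4: stack=$ S  input=bool bool $  — expand S -> C L bool
step 5: stack=$ bool L C  input=bool bool $  — expand C -> bool
step 6: stack=$ bool L bool  input=bool bool $  — match bool
step 7: stack=$ bool L  input=bool $  — expand L -> epsilon
step 8: stack=$ bool  input=bool $  — match bool
Accept reached after 8 steps.

8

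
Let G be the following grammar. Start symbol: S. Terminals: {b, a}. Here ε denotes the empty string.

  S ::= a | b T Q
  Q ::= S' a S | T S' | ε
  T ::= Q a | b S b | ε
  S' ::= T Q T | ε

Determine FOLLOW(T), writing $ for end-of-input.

{$, a, b}

FIRST(S) = {a, b}
FIRST(Q) = {ε, a, b}  (via S' a S, T S')
FIRST(T) = {ε, a, b}  (via Q a)
FIRST(S') = {ε, a, b}  (via T Q T)
FOLLOW(S) includes $ since S is the start symbol.
FOLLOW(S): in Q::=S' a S, the suffix after S is empty, so FOLLOW(S) ⊇ FOLLOW(Q) = {$, a, b}; in T::=b S b, S is followed by b with FIRST {b}. Thus FOLLOW(S) = {$, a, b}.
FOLLOW(Q): in S::=b T Q, the suffix after Q is empty, so FOLLOW(Q) ⊇ FOLLOW(S) = {$, a, b}; in T::=Q a, Q is followed by a with FIRST {a}; in S'::=T Q T, Q is followed by T with FIRST {ε, a, b}; in S'::=T Q T, the suffix after Q is nullable, so FOLLOW(Q) ⊇ FOLLOW(S') = {$, a, b}. Thus FOLLOW(Q) = {$, a, b}.
FOLLOW(S'): in Q::=S' a S, S' is followed by a S with FIRST {a}; in Q::=T S', the suffix after S' is empty, so FOLLOW(S') ⊇ FOLLOW(Q) = {$, a, b}. Thus FOLLOW(S') = {$, a, b}.
FOLLOW(T): in S::=b T Q, T is followed by Q with FIRST {ε, a, b}; in S::=b T Q, the suffix after T is nullable, so FOLLOW(T) ⊇ FOLLOW(S) = {$, a, b}; in Q::=T S', T is followed by S' with FIRST {ε, a, b}; in Q::=T S', the suffix after T is nullable, so FOLLOW(T) ⊇ FOLLOW(Q) = {$, a, b}; in S'::=T Q T (occurrence 1), T is followed by Q T with FIRST {ε, a, b}; in S'::=T Q T (occurrence 1), the suffix after T is nullable, so FOLLOW(T) ⊇ FOLLOW(S') = {$, a, b}; in S'::=T Q T (occurrence 2), the suffix after T is empty, so FOLLOW(T) ⊇ FOLLOW(S') = {$, a, b}. Thus FOLLOW(T) = {$, a, b}.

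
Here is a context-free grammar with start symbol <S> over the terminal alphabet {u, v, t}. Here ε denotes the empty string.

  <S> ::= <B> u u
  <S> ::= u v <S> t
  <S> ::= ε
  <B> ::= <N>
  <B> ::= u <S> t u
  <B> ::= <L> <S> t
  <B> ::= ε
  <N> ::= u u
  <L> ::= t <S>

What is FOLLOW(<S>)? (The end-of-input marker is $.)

FIRST(<N>): from <N>::=u u we get {u}. So FIRST(<N>) = {u}.
FIRST(<L>): from <L>::=t <S> we get {t}. So FIRST(<L>) = {t}.
FIRST(<B>): from <B>::=<N> we get {u}; from <B>::=u <S> t u we get {u}; from <B>::=<L> <S> t we get {t}; from <B>::=ε we get {ε}. So FIRST(<B>) = {ε, t, u}.
FIRST(<S>): from <S>::=<B> u u we get {t, u}; from <S>::=u v <S> t we get {u}; from <S>::=ε we get {ε}. So FIRST(<S>) = {ε, t, u}.
FOLLOW(<S>) includes $ since <S> is the start symbol.
FOLLOW(<B>): in <S>::=<B> u u, <B> is followed by u u with FIRST {u}. Thus FOLLOW(<B>) = {u}.
FOLLOW(<N>): in <B>::=<N>, the suffix after <N> is empty, so FOLLOW(<N>) ⊇ FOLLOW(<B>) = {u}. Thus FOLLOW(<N>) = {u}.
FOLLOW(<L>): in <B>::=<L> <S> t, <L> is followed by <S> t with FIRST {t, u}. Thus FOLLOW(<L>) = {t, u}.
FOLLOW(<S>): in <S>::=u v <S> t, <S> is followed by t with FIRST {t}; in <B>::=u <S> t u, <S> is followed by t u with FIRST {t}; in <B>::=<L> <S> t, <S> is followed by t with FIRST {t}; in <L>::=t <S>, the suffix after <S> is empty, so FOLLOW(<S>) ⊇ FOLLOW(<L>) = {t, u}. Thus FOLLOW(<S>) = {$, t, u}.

{$, t, u}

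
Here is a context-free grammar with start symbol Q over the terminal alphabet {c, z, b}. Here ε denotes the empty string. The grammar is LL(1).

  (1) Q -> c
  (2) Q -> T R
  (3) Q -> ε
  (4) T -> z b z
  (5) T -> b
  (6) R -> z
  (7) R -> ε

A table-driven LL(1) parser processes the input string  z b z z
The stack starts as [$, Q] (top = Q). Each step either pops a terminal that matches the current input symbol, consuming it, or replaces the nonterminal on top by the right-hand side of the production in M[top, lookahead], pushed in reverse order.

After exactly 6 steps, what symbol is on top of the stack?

z

step 1: stack=$ Q  input=z b z z $  — expand Q -> T R
step 2: stack=$ R T  input=z b z z $  — expand T -> z b z
step 3: stack=$ R z b z  input=z b z z $  — match z
step 4: stack=$ R z b  input=b z z $  — match b
step 5: stack=$ R z  input=z z $  — match z
step 6: stack=$ R  input=z $  — expand R -> z
Stack after step 6: $ z (top = z).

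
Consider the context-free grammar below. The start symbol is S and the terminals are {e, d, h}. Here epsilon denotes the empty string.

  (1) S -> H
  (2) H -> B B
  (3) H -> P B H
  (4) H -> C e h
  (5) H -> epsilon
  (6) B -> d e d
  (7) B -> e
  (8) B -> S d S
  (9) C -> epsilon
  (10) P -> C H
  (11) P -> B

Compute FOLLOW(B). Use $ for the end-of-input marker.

{$, d, e}

FIRST(C) = {epsilon}
FIRST(S) = {epsilon, d, e}  (via H)
FIRST(B) = {d, e}  (via S d S)
FIRST(H) = {epsilon, d, e}  (via B B, P B H, C e h)
FIRST(P) = {epsilon, d, e}  (via C H, B)
FOLLOW(S) includes $ since S is the start symbol.
FOLLOW(P): in H->P B H, P is followed by B H with FIRST {d, e}. Thus FOLLOW(P) = {d, e}.
FOLLOW(C): in H->C e h, C is followed by e h with FIRST {e}; in P->C H, C is followed by H with FIRST {epsilon, d, e}; in P->C H, the suffix after C is nullable, so FOLLOW(C) ⊇ FOLLOW(P) = {d, e}. Thus FOLLOW(C) = {d, e}.
FOLLOW(S): in B->S d S (occurrence 1), S is followed by d S with FIRST {d}; in B->S d S (occurrence 2), the suffix after S is empty, so FOLLOW(S) ⊇ FOLLOW(B) = {$, d, e}. Thus FOLLOW(S) = {$, d, e}.
FOLLOW(H): in S->H, the suffix after H is empty, so FOLLOW(H) ⊇ FOLLOW(S) = {$, d, e}; in H->P B H, the suffix after H is empty (adds nothing new); in P->C H, the suffix after H is empty, so FOLLOW(H) ⊇ FOLLOW(P) = {d, e}. Thus FOLLOW(H) = {$, d, e}.
FOLLOW(B): in H->B B (occurrence 1), B is followed by B with FIRST {d, e}; in H->B B (occurrence 2), the suffix after B is empty, so FOLLOW(B) ⊇ FOLLOW(H) = {$, d, e}; in H->P B H, B is followed by H with FIRST {epsilon, d, e}; in H->P B H, the suffix after B is nullable, so FOLLOW(B) ⊇ FOLLOW(H) = {$, d, e}; in P->B, the suffix after B is empty, so FOLLOW(B) ⊇ FOLLOW(P) = {d, e}. Thus FOLLOW(B) = {$, d, e}.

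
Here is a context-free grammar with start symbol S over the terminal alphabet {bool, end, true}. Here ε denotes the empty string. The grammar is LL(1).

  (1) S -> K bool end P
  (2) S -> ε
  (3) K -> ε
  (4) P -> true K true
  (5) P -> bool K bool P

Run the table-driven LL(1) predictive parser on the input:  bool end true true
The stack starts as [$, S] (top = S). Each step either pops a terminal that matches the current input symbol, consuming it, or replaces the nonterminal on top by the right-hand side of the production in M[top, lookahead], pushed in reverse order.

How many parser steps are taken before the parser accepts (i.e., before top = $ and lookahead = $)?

step 1: stack=$ S  input=bool end true true $  — expand S -> K bool end P
step 2: stack=$ P end bool K  input=bool end true true $  — expand K -> ε
step 3: stack=$ P end bool  input=bool end true true $  — match bool
step 4: stack=$ P end  input=end true true $  — match end
step 5: stack=$ P  input=true true $  — expand P -> true K true
step 6: stack=$ true K true  input=true true $  — match true
step 7: stack=$ true K  input=true $  — expand K -> ε
step 8: stack=$ true  input=true $  — match true
Accept reached after 8 steps.

8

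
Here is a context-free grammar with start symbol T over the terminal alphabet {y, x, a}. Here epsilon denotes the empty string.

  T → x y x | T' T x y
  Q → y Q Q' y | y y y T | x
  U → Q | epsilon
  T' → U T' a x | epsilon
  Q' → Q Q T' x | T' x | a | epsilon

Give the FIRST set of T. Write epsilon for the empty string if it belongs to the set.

{a, x, y}

FIRST(Q) = {x, y}
FIRST(U) = {epsilon, x, y}  (via Q)
FIRST(T') = {epsilon, a, x, y}  (via U T' a x)
FIRST(T) = {a, x, y}  (via T' T x y)
FIRST(Q') = {epsilon, a, x, y}  (via Q Q T' x, T' x)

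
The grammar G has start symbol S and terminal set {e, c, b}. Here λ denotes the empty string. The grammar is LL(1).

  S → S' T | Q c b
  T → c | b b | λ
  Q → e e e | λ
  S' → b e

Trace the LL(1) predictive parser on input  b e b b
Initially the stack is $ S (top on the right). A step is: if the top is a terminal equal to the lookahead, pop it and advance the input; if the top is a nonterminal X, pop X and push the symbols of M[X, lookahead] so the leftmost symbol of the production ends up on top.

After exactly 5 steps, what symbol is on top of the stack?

step 1: stack=$ S  input=b e b b $  — expand S → S' T
step 2: stack=$ T S'  input=b e b b $  — expand S' → b e
step 3: stack=$ T e b  input=b e b b $  — match b
step 4: stack=$ T e  input=e b b $  — match e
step 5: stack=$ T  input=b b $  — expand T → b b
Stack after step 5: $ b b (top = b).

b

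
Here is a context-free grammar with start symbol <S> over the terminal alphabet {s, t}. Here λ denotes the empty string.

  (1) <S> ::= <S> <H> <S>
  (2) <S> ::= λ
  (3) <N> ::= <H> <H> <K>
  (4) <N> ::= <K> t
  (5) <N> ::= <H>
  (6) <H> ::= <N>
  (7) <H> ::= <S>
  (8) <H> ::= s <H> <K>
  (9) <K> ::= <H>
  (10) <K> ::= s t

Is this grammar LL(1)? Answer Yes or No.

No

FIRST(<S>) = {λ, s, t}
FIRST(<N>) = {λ, s, t}
FIRST(<H>) = {λ, s, t}
FIRST(<K>) = {λ, s, t}
FOLLOW(<S>) = {$, s, t}
FOLLOW(<N>) = {$, s, t}
FOLLOW(<H>) = {$, s, t}
FOLLOW(<K>) = {$, s, t}
Cell M[<H>, $] receives both <H> ::= <N> and <H> ::= <S> — the grammar is not LL(1).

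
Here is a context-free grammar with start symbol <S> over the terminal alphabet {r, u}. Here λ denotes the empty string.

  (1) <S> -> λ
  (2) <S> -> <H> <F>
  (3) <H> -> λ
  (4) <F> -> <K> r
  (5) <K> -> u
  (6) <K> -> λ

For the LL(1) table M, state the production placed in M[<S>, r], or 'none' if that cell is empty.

<S> -> <H> <F>

FIRST(<H>): from <H>->λ we get {λ}. So FIRST(<H>) = {λ}.
FIRST(<K>): from <K>->u we get {u}; from <K>->λ we get {λ}. So FIRST(<K>) = {λ, u}.
FIRST(<F>): from <F>-><K> r we get {r, u}. So FIRST(<F>) = {r, u}.
FIRST(<S>): from <S>->λ we get {λ}; from <S>-><H> <F> we get {r, u}. So FIRST(<S>) = {λ, r, u}.
FOLLOW(<S>) includes $ since <S> is the start symbol.
FOLLOW(<S>): <S> appears on no right-hand side. Thus FOLLOW(<S>) = {$}.
For <S> -> λ: FIRST(λ) = {λ}, so it goes in M[<S>, t] for t ∈ {}; since λ ∈ FIRST, also for every t ∈ FOLLOW(<S>) = {$}.
For <S> -> <H> <F>: FIRST(<H> <F>) = {r, u}, so it goes in M[<S>, t] for t ∈ {r, u}.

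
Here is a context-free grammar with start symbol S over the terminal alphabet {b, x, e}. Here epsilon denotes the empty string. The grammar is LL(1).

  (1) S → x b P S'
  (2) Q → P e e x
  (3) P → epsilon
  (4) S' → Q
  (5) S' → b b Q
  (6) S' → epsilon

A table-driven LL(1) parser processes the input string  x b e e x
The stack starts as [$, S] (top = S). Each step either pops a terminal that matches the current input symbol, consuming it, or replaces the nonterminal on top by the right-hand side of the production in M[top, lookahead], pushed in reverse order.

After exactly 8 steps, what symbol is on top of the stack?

step 1: stack=$ S  input=x b e e x $  — expand S → x b P S'
step 2: stack=$ S' P b x  input=x b e e x $  — match x
step 3: stack=$ S' P b  input=b e e x $  — match b
step 4: stack=$ S' P  input=e e x $  — expand P → epsilon
step 5: stack=$ S'  input=e e x $  — expand S' → Q
step 6: stack=$ Q  input=e e x $  — expand Q → P e e x
step 7: stack=$ x e e P  input=e e x $  — expand P → epsilon
step 8: stack=$ x e e  input=e e x $  — match e
Stack after step 8: $ x e (top = e).

e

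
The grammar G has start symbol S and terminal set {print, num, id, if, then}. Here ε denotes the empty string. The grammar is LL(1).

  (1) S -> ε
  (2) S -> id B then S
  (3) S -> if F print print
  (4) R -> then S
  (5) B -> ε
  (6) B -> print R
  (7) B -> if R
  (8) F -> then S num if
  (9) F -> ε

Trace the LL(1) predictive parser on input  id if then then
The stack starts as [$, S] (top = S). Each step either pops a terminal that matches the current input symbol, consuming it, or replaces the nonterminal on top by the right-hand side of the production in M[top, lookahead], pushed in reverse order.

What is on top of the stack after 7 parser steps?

     Stack            Input              Action
  1  $ S              id if then then $  expand S -> id B then S
  2  $ S then B id    id if then then $  match id
  3  $ S then B       if then then $     expand B -> if R
  4  $ S then R if    if then then $     match if
  5  $ S then R       then then $        expand R -> then S
  6  $ S then S then  then then $        match then
  7  $ S then S       then $             expand S -> ε
Stack after step 7: $ S then (top = then).

then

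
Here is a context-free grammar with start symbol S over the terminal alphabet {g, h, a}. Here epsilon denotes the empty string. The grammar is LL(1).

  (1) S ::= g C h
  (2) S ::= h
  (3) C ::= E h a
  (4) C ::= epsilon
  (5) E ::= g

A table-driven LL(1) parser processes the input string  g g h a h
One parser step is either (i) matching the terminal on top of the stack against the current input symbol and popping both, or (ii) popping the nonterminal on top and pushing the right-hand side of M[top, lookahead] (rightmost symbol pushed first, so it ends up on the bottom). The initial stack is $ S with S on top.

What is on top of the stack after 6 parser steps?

     Stack      Input        Action
  1  $ S        g g h a h $  expand S ::= g C h
  2  $ h C g    g g h a h $  match g
  3  $ h C      g h a h $    expand C ::= E h a
  4  $ h a h E  g h a h $    expand E ::= g
  5  $ h a h g  g h a h $    match g
  6  $ h a h    h a h $      match h
Stack after step 6: $ h a (top = a).

a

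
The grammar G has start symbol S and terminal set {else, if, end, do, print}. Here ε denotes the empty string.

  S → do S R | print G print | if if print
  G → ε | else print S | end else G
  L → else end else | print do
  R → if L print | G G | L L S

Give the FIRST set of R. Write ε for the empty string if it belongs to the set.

{ε, else, end, if, print}

FIRST(S) = {do, if, print}
FIRST(G) = {ε, else, end}
FIRST(L) = {else, print}
FIRST(R) = {ε, else, end, if, print}  (via G G, L L S)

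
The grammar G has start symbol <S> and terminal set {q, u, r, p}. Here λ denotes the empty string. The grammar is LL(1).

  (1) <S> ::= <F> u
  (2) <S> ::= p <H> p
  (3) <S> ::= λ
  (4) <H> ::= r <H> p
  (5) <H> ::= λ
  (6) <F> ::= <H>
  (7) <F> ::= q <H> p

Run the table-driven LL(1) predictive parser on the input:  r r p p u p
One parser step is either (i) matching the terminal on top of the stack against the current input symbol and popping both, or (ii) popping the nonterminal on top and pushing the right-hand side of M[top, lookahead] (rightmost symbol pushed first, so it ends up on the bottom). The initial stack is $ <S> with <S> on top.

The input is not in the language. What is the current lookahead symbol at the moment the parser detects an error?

p

step 1: stack=$ <S>  input=r r p p u p $  — expand <S> ::= <F> u
step 2: stack=$ u <F>  input=r r p p u p $  — expand <F> ::= <H>
step 3: stack=$ u <H>  input=r r p p u p $  — expand <H> ::= r <H> p
step 4: stack=$ u p <H> r  input=r r p p u p $  — match r
step 5: stack=$ u p <H>  input=r p p u p $  — expand <H> ::= r <H> p
step 6: stack=$ u p p <H> r  input=r p p u p $  — match r
step 7: stack=$ u p p <H>  input=p p u p $  — expand <H> ::= λ
step 8: stack=$ u p p  input=p p u p $  — match p
step 9: stack=$ u p  input=p u p $  — match p
step 10: stack=$ u  input=u p $  — match u
step 11: stack=$  input=p $  — error: stack empty but input remains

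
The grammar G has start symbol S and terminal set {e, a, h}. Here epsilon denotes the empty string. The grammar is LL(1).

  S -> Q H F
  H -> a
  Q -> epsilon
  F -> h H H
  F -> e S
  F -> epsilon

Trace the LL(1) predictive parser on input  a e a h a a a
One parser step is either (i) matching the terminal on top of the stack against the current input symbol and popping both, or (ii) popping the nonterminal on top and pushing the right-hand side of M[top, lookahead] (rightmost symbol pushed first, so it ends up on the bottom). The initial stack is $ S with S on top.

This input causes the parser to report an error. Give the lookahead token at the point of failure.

step 1: stack=$ S  input=a e a h a a a $  — expand S -> Q H F
step 2: stack=$ F H Q  input=a e a h a a a $  — expand Q -> epsilon
step 3: stack=$ F H  input=a e a h a a a $  — expand H -> a
step 4: stack=$ F a  input=a e a h a a a $  — match a
step 5: stack=$ F  input=e a h a a a $  — expand F -> e S
step 6: stack=$ S e  input=e a h a a a $  — match e
step 7: stack=$ S  input=a h a a a $  — expand S -> Q H F
step 8: stack=$ F H Q  input=a h a a a $  — expand Q -> epsilon
step 9: stack=$ F H  input=a h a a a $  — expand H -> a
step 10: stack=$ F a  input=a h a a a $  — match a
step 11: stack=$ F  input=h a a a $  — expand F -> h H H
step 12: stack=$ H H h  input=h a a a $  — match h
step 13: stack=$ H H  input=a a a $  — expand H -> a
step 14: stack=$ H a  input=a a a $  — match a
step 15: stack=$ H  input=a a $  — expand H -> a
step 16: stack=$ a  input=a a $  — match a
step 17: stack=$  input=a $  — error: stack empty but input remains

a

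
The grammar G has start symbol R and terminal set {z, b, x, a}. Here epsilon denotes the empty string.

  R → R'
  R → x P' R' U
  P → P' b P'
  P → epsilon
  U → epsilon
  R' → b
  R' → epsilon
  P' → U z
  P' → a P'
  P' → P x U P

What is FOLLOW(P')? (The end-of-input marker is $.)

FIRST(U) = {epsilon}
FIRST(R') = {epsilon, b}
FIRST(R) = {epsilon, b, x}  (via R')
FIRST(P) = {epsilon, a, x, z}  (via P' b P')
FIRST(P') = {a, x, z}  (via U z, P x U P)
FOLLOW(R) includes $ since R is the start symbol.
FOLLOW(R): R appears on no right-hand side. Thus FOLLOW(R) = {$}.
FOLLOW(R'): in R→R', the suffix after R' is empty, so FOLLOW(R') ⊇ FOLLOW(R) = {$}; in R→x P' R' U, R' is followed by U with FIRST {epsilon}; in R→x P' R' U, the suffix after R' is nullable, so FOLLOW(R') ⊇ FOLLOW(R) = {$}. Thus FOLLOW(R') = {$}.
FOLLOW(P): in P'→P x U P (occurrence 1), P is followed by x U P with FIRST {x}; in P'→P x U P (occurrence 2), the suffix after P is empty, so FOLLOW(P) ⊇ FOLLOW(P') = {$, b, x}. Thus FOLLOW(P) = {$, b, x}.
FOLLOW(P'): in R→x P' R' U, P' is followed by R' U with FIRST {epsilon, b}; in R→x P' R' U, the suffix after P' is nullable, so FOLLOW(P') ⊇ FOLLOW(R) = {$}; in P→P' b P' (occurrence 1), P' is followed by b P' with FIRST {b}; in P→P' b P' (occurrence 2), the suffix after P' is empty, so FOLLOW(P') ⊇ FOLLOW(P) = {$, b, x}; in P'→a P', the suffix after P' is empty (adds nothing new). Thus FOLLOW(P') = {$, b, x}.
FOLLOW(U): in R→x P' R' U, the suffix after U is empty, so FOLLOW(U) ⊇ FOLLOW(R) = {$}; in P'→U z, U is followed by z with FIRST {z}; in P'→P x U P, U is followed by P with FIRST {epsilon, a, x, z}; in P'→P x U P, the suffix after U is nullable, so FOLLOW(U) ⊇ FOLLOW(P') = {$, b, x}. Thus FOLLOW(U) = {$, a, b, x, z}.

{$, b, x}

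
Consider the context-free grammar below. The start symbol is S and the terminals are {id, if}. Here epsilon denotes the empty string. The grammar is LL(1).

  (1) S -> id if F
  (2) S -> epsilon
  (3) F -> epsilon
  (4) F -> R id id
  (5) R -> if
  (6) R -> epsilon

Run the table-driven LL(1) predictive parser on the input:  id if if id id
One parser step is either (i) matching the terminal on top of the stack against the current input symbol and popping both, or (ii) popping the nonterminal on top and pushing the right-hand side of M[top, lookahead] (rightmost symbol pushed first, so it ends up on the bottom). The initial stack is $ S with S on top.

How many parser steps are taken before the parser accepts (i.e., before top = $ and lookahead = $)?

step 1: stack=$ S  input=id if if id id $  — expand S -> id if F
step 2: stack=$ F if id  input=id if if id id $  — match id
step 3: stack=$ F if  input=if if id id $  — match if
step 4: stack=$ F  input=if id id $  — expand F -> R id id
step 5: stack=$ id id R  input=if id id $  — expand R -> if
step 6: stack=$ id id if  input=if id id $  — match if
step 7: stack=$ id id  input=id id $  — match id
step 8: stack=$ id  input=id $  — match id
Accept reached after 8 steps.

8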